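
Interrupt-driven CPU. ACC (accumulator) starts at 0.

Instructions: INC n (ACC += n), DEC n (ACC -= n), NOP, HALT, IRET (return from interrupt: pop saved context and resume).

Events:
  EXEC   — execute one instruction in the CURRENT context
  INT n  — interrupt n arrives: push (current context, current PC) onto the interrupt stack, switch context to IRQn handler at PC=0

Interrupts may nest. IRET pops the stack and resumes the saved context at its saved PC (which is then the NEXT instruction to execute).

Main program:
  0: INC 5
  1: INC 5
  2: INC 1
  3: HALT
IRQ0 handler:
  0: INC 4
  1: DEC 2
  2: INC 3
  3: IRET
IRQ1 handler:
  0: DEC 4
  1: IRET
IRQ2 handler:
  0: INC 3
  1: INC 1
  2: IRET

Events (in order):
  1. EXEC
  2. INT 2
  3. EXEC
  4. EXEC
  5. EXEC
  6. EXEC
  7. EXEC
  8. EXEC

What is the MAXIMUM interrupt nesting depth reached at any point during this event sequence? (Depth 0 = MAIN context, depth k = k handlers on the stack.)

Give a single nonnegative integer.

Answer: 1

Derivation:
Event 1 (EXEC): [MAIN] PC=0: INC 5 -> ACC=5 [depth=0]
Event 2 (INT 2): INT 2 arrives: push (MAIN, PC=1), enter IRQ2 at PC=0 (depth now 1) [depth=1]
Event 3 (EXEC): [IRQ2] PC=0: INC 3 -> ACC=8 [depth=1]
Event 4 (EXEC): [IRQ2] PC=1: INC 1 -> ACC=9 [depth=1]
Event 5 (EXEC): [IRQ2] PC=2: IRET -> resume MAIN at PC=1 (depth now 0) [depth=0]
Event 6 (EXEC): [MAIN] PC=1: INC 5 -> ACC=14 [depth=0]
Event 7 (EXEC): [MAIN] PC=2: INC 1 -> ACC=15 [depth=0]
Event 8 (EXEC): [MAIN] PC=3: HALT [depth=0]
Max depth observed: 1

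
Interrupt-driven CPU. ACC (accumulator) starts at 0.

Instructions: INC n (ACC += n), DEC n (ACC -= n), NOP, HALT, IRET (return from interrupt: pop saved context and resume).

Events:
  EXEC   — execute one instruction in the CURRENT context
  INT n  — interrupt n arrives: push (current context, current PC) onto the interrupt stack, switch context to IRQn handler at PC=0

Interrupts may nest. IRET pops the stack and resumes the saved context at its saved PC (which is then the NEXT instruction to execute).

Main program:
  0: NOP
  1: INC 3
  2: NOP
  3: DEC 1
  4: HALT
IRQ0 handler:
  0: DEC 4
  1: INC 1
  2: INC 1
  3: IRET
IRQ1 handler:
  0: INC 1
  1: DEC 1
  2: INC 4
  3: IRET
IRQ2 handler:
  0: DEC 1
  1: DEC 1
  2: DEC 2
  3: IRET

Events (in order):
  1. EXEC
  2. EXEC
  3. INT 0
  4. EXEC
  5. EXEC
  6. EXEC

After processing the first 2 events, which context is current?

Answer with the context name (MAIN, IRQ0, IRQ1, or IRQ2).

Answer: MAIN

Derivation:
Event 1 (EXEC): [MAIN] PC=0: NOP
Event 2 (EXEC): [MAIN] PC=1: INC 3 -> ACC=3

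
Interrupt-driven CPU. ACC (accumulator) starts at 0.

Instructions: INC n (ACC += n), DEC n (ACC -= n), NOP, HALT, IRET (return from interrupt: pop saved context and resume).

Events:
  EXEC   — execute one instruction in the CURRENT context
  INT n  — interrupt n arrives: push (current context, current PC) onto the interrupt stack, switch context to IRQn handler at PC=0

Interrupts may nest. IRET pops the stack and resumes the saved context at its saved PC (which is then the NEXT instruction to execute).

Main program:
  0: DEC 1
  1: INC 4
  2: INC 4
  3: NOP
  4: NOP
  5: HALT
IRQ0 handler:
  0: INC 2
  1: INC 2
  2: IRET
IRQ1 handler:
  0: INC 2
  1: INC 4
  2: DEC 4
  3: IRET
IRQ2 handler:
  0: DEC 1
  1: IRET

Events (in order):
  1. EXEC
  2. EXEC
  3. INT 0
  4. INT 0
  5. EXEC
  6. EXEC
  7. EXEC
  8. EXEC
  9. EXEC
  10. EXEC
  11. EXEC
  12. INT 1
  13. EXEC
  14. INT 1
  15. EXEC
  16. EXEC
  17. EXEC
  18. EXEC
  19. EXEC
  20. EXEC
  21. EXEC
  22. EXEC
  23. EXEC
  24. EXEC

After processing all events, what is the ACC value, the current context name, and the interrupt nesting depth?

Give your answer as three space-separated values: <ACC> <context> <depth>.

Answer: 19 MAIN 0

Derivation:
Event 1 (EXEC): [MAIN] PC=0: DEC 1 -> ACC=-1
Event 2 (EXEC): [MAIN] PC=1: INC 4 -> ACC=3
Event 3 (INT 0): INT 0 arrives: push (MAIN, PC=2), enter IRQ0 at PC=0 (depth now 1)
Event 4 (INT 0): INT 0 arrives: push (IRQ0, PC=0), enter IRQ0 at PC=0 (depth now 2)
Event 5 (EXEC): [IRQ0] PC=0: INC 2 -> ACC=5
Event 6 (EXEC): [IRQ0] PC=1: INC 2 -> ACC=7
Event 7 (EXEC): [IRQ0] PC=2: IRET -> resume IRQ0 at PC=0 (depth now 1)
Event 8 (EXEC): [IRQ0] PC=0: INC 2 -> ACC=9
Event 9 (EXEC): [IRQ0] PC=1: INC 2 -> ACC=11
Event 10 (EXEC): [IRQ0] PC=2: IRET -> resume MAIN at PC=2 (depth now 0)
Event 11 (EXEC): [MAIN] PC=2: INC 4 -> ACC=15
Event 12 (INT 1): INT 1 arrives: push (MAIN, PC=3), enter IRQ1 at PC=0 (depth now 1)
Event 13 (EXEC): [IRQ1] PC=0: INC 2 -> ACC=17
Event 14 (INT 1): INT 1 arrives: push (IRQ1, PC=1), enter IRQ1 at PC=0 (depth now 2)
Event 15 (EXEC): [IRQ1] PC=0: INC 2 -> ACC=19
Event 16 (EXEC): [IRQ1] PC=1: INC 4 -> ACC=23
Event 17 (EXEC): [IRQ1] PC=2: DEC 4 -> ACC=19
Event 18 (EXEC): [IRQ1] PC=3: IRET -> resume IRQ1 at PC=1 (depth now 1)
Event 19 (EXEC): [IRQ1] PC=1: INC 4 -> ACC=23
Event 20 (EXEC): [IRQ1] PC=2: DEC 4 -> ACC=19
Event 21 (EXEC): [IRQ1] PC=3: IRET -> resume MAIN at PC=3 (depth now 0)
Event 22 (EXEC): [MAIN] PC=3: NOP
Event 23 (EXEC): [MAIN] PC=4: NOP
Event 24 (EXEC): [MAIN] PC=5: HALT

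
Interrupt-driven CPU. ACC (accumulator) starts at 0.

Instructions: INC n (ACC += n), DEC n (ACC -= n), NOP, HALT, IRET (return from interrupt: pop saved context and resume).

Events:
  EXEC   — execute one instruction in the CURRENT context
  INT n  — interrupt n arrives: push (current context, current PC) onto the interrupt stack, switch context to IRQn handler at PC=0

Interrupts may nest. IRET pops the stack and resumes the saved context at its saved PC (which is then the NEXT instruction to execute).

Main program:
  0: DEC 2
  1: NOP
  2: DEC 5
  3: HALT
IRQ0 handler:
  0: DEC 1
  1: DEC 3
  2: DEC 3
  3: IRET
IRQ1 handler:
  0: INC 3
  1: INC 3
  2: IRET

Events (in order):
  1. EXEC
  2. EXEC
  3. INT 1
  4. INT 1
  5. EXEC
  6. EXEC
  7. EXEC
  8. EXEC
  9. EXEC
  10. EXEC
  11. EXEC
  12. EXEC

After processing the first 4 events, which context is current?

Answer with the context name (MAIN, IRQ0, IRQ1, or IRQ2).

Answer: IRQ1

Derivation:
Event 1 (EXEC): [MAIN] PC=0: DEC 2 -> ACC=-2
Event 2 (EXEC): [MAIN] PC=1: NOP
Event 3 (INT 1): INT 1 arrives: push (MAIN, PC=2), enter IRQ1 at PC=0 (depth now 1)
Event 4 (INT 1): INT 1 arrives: push (IRQ1, PC=0), enter IRQ1 at PC=0 (depth now 2)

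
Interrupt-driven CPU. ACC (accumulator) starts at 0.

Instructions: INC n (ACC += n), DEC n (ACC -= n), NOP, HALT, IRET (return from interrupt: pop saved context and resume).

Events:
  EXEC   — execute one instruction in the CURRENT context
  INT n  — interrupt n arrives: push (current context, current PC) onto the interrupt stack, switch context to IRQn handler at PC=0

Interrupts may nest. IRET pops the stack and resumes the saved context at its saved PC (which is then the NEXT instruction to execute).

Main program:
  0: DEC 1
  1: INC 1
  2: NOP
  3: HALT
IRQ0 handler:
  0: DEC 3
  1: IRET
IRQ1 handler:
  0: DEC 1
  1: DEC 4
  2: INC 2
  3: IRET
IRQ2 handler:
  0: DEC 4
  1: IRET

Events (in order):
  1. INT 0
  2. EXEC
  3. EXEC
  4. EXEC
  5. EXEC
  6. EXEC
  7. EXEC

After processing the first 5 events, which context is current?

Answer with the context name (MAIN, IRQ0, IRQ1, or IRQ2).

Event 1 (INT 0): INT 0 arrives: push (MAIN, PC=0), enter IRQ0 at PC=0 (depth now 1)
Event 2 (EXEC): [IRQ0] PC=0: DEC 3 -> ACC=-3
Event 3 (EXEC): [IRQ0] PC=1: IRET -> resume MAIN at PC=0 (depth now 0)
Event 4 (EXEC): [MAIN] PC=0: DEC 1 -> ACC=-4
Event 5 (EXEC): [MAIN] PC=1: INC 1 -> ACC=-3

Answer: MAIN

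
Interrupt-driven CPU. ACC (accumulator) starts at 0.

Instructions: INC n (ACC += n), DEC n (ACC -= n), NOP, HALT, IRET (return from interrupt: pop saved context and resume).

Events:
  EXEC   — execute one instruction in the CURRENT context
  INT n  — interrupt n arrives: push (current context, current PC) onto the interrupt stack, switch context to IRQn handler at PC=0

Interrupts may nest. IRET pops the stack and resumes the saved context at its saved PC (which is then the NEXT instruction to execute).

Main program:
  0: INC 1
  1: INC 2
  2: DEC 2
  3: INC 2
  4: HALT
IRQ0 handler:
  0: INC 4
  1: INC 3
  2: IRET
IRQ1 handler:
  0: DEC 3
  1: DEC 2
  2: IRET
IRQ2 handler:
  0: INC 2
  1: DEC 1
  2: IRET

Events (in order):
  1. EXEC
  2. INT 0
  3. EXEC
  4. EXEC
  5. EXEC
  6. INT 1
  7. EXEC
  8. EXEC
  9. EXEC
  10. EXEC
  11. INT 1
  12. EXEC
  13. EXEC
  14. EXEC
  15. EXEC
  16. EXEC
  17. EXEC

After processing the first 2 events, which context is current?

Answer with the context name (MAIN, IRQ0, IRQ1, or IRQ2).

Event 1 (EXEC): [MAIN] PC=0: INC 1 -> ACC=1
Event 2 (INT 0): INT 0 arrives: push (MAIN, PC=1), enter IRQ0 at PC=0 (depth now 1)

Answer: IRQ0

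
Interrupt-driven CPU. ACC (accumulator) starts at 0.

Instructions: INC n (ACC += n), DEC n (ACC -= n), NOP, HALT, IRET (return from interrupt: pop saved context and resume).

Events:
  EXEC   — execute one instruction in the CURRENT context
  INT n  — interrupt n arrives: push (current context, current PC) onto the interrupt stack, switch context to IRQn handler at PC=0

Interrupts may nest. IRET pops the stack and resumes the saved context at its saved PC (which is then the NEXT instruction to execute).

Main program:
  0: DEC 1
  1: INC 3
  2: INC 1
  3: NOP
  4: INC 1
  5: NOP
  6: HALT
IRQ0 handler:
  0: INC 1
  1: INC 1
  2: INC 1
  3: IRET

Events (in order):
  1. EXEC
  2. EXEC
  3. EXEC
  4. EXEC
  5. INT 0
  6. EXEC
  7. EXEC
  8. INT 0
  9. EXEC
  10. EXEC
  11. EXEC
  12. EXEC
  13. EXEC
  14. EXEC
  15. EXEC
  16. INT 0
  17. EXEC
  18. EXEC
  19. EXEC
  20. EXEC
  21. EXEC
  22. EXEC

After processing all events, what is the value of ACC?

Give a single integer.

Event 1 (EXEC): [MAIN] PC=0: DEC 1 -> ACC=-1
Event 2 (EXEC): [MAIN] PC=1: INC 3 -> ACC=2
Event 3 (EXEC): [MAIN] PC=2: INC 1 -> ACC=3
Event 4 (EXEC): [MAIN] PC=3: NOP
Event 5 (INT 0): INT 0 arrives: push (MAIN, PC=4), enter IRQ0 at PC=0 (depth now 1)
Event 6 (EXEC): [IRQ0] PC=0: INC 1 -> ACC=4
Event 7 (EXEC): [IRQ0] PC=1: INC 1 -> ACC=5
Event 8 (INT 0): INT 0 arrives: push (IRQ0, PC=2), enter IRQ0 at PC=0 (depth now 2)
Event 9 (EXEC): [IRQ0] PC=0: INC 1 -> ACC=6
Event 10 (EXEC): [IRQ0] PC=1: INC 1 -> ACC=7
Event 11 (EXEC): [IRQ0] PC=2: INC 1 -> ACC=8
Event 12 (EXEC): [IRQ0] PC=3: IRET -> resume IRQ0 at PC=2 (depth now 1)
Event 13 (EXEC): [IRQ0] PC=2: INC 1 -> ACC=9
Event 14 (EXEC): [IRQ0] PC=3: IRET -> resume MAIN at PC=4 (depth now 0)
Event 15 (EXEC): [MAIN] PC=4: INC 1 -> ACC=10
Event 16 (INT 0): INT 0 arrives: push (MAIN, PC=5), enter IRQ0 at PC=0 (depth now 1)
Event 17 (EXEC): [IRQ0] PC=0: INC 1 -> ACC=11
Event 18 (EXEC): [IRQ0] PC=1: INC 1 -> ACC=12
Event 19 (EXEC): [IRQ0] PC=2: INC 1 -> ACC=13
Event 20 (EXEC): [IRQ0] PC=3: IRET -> resume MAIN at PC=5 (depth now 0)
Event 21 (EXEC): [MAIN] PC=5: NOP
Event 22 (EXEC): [MAIN] PC=6: HALT

Answer: 13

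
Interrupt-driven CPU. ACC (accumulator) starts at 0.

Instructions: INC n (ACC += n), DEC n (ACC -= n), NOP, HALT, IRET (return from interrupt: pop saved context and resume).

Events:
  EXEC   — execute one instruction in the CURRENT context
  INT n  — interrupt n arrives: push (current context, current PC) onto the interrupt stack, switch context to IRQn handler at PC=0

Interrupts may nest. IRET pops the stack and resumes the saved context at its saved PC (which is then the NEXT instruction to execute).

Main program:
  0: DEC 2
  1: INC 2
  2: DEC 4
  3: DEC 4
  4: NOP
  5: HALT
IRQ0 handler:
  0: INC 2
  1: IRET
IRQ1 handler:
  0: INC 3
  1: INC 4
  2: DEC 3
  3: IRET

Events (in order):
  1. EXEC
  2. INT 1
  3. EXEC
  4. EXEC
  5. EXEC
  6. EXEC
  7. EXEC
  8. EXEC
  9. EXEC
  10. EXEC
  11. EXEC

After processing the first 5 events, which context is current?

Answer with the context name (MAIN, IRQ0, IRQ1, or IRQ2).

Answer: IRQ1

Derivation:
Event 1 (EXEC): [MAIN] PC=0: DEC 2 -> ACC=-2
Event 2 (INT 1): INT 1 arrives: push (MAIN, PC=1), enter IRQ1 at PC=0 (depth now 1)
Event 3 (EXEC): [IRQ1] PC=0: INC 3 -> ACC=1
Event 4 (EXEC): [IRQ1] PC=1: INC 4 -> ACC=5
Event 5 (EXEC): [IRQ1] PC=2: DEC 3 -> ACC=2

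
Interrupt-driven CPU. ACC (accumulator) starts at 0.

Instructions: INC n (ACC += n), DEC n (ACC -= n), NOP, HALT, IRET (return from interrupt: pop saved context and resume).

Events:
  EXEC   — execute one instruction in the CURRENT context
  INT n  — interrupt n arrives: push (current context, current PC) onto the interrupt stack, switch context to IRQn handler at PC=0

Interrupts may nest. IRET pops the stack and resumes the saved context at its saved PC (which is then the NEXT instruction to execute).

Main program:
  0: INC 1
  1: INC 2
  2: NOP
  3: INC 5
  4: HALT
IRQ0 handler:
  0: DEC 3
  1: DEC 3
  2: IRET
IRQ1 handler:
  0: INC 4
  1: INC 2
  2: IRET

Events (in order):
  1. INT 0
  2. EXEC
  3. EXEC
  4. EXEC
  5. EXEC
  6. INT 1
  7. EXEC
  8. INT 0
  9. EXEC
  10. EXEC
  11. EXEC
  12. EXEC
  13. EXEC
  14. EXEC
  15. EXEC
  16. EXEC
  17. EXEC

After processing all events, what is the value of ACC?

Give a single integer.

Event 1 (INT 0): INT 0 arrives: push (MAIN, PC=0), enter IRQ0 at PC=0 (depth now 1)
Event 2 (EXEC): [IRQ0] PC=0: DEC 3 -> ACC=-3
Event 3 (EXEC): [IRQ0] PC=1: DEC 3 -> ACC=-6
Event 4 (EXEC): [IRQ0] PC=2: IRET -> resume MAIN at PC=0 (depth now 0)
Event 5 (EXEC): [MAIN] PC=0: INC 1 -> ACC=-5
Event 6 (INT 1): INT 1 arrives: push (MAIN, PC=1), enter IRQ1 at PC=0 (depth now 1)
Event 7 (EXEC): [IRQ1] PC=0: INC 4 -> ACC=-1
Event 8 (INT 0): INT 0 arrives: push (IRQ1, PC=1), enter IRQ0 at PC=0 (depth now 2)
Event 9 (EXEC): [IRQ0] PC=0: DEC 3 -> ACC=-4
Event 10 (EXEC): [IRQ0] PC=1: DEC 3 -> ACC=-7
Event 11 (EXEC): [IRQ0] PC=2: IRET -> resume IRQ1 at PC=1 (depth now 1)
Event 12 (EXEC): [IRQ1] PC=1: INC 2 -> ACC=-5
Event 13 (EXEC): [IRQ1] PC=2: IRET -> resume MAIN at PC=1 (depth now 0)
Event 14 (EXEC): [MAIN] PC=1: INC 2 -> ACC=-3
Event 15 (EXEC): [MAIN] PC=2: NOP
Event 16 (EXEC): [MAIN] PC=3: INC 5 -> ACC=2
Event 17 (EXEC): [MAIN] PC=4: HALT

Answer: 2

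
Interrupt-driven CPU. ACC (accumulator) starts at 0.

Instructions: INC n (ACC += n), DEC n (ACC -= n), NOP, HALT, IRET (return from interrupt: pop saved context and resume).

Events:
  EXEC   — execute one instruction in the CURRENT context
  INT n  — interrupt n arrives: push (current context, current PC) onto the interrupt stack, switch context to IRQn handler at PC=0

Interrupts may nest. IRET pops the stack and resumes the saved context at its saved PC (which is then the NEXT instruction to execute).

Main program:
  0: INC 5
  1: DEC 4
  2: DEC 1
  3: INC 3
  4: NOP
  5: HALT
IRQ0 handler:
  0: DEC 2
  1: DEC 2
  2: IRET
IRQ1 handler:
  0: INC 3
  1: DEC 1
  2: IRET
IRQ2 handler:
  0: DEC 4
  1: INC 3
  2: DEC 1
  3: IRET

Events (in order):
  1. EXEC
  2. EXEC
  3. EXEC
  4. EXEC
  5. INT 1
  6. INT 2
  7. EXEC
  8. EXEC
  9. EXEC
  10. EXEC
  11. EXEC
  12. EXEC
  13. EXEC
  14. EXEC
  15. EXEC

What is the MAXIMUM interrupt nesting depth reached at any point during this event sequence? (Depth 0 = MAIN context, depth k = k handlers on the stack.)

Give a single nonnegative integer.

Answer: 2

Derivation:
Event 1 (EXEC): [MAIN] PC=0: INC 5 -> ACC=5 [depth=0]
Event 2 (EXEC): [MAIN] PC=1: DEC 4 -> ACC=1 [depth=0]
Event 3 (EXEC): [MAIN] PC=2: DEC 1 -> ACC=0 [depth=0]
Event 4 (EXEC): [MAIN] PC=3: INC 3 -> ACC=3 [depth=0]
Event 5 (INT 1): INT 1 arrives: push (MAIN, PC=4), enter IRQ1 at PC=0 (depth now 1) [depth=1]
Event 6 (INT 2): INT 2 arrives: push (IRQ1, PC=0), enter IRQ2 at PC=0 (depth now 2) [depth=2]
Event 7 (EXEC): [IRQ2] PC=0: DEC 4 -> ACC=-1 [depth=2]
Event 8 (EXEC): [IRQ2] PC=1: INC 3 -> ACC=2 [depth=2]
Event 9 (EXEC): [IRQ2] PC=2: DEC 1 -> ACC=1 [depth=2]
Event 10 (EXEC): [IRQ2] PC=3: IRET -> resume IRQ1 at PC=0 (depth now 1) [depth=1]
Event 11 (EXEC): [IRQ1] PC=0: INC 3 -> ACC=4 [depth=1]
Event 12 (EXEC): [IRQ1] PC=1: DEC 1 -> ACC=3 [depth=1]
Event 13 (EXEC): [IRQ1] PC=2: IRET -> resume MAIN at PC=4 (depth now 0) [depth=0]
Event 14 (EXEC): [MAIN] PC=4: NOP [depth=0]
Event 15 (EXEC): [MAIN] PC=5: HALT [depth=0]
Max depth observed: 2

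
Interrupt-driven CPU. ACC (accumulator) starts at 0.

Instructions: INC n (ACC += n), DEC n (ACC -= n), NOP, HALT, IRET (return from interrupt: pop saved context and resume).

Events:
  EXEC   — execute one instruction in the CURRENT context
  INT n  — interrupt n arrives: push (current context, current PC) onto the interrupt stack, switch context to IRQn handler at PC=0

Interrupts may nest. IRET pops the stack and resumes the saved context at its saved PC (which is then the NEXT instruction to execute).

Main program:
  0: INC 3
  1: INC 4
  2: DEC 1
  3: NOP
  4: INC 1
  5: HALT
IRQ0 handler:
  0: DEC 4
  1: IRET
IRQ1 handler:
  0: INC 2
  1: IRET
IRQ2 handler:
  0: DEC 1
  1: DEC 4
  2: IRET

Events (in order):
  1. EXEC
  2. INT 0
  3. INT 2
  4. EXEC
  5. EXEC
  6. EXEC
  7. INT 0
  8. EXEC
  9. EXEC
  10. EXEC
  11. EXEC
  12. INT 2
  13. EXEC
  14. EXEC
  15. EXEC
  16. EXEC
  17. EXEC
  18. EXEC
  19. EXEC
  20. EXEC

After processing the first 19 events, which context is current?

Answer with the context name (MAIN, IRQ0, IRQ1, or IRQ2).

Event 1 (EXEC): [MAIN] PC=0: INC 3 -> ACC=3
Event 2 (INT 0): INT 0 arrives: push (MAIN, PC=1), enter IRQ0 at PC=0 (depth now 1)
Event 3 (INT 2): INT 2 arrives: push (IRQ0, PC=0), enter IRQ2 at PC=0 (depth now 2)
Event 4 (EXEC): [IRQ2] PC=0: DEC 1 -> ACC=2
Event 5 (EXEC): [IRQ2] PC=1: DEC 4 -> ACC=-2
Event 6 (EXEC): [IRQ2] PC=2: IRET -> resume IRQ0 at PC=0 (depth now 1)
Event 7 (INT 0): INT 0 arrives: push (IRQ0, PC=0), enter IRQ0 at PC=0 (depth now 2)
Event 8 (EXEC): [IRQ0] PC=0: DEC 4 -> ACC=-6
Event 9 (EXEC): [IRQ0] PC=1: IRET -> resume IRQ0 at PC=0 (depth now 1)
Event 10 (EXEC): [IRQ0] PC=0: DEC 4 -> ACC=-10
Event 11 (EXEC): [IRQ0] PC=1: IRET -> resume MAIN at PC=1 (depth now 0)
Event 12 (INT 2): INT 2 arrives: push (MAIN, PC=1), enter IRQ2 at PC=0 (depth now 1)
Event 13 (EXEC): [IRQ2] PC=0: DEC 1 -> ACC=-11
Event 14 (EXEC): [IRQ2] PC=1: DEC 4 -> ACC=-15
Event 15 (EXEC): [IRQ2] PC=2: IRET -> resume MAIN at PC=1 (depth now 0)
Event 16 (EXEC): [MAIN] PC=1: INC 4 -> ACC=-11
Event 17 (EXEC): [MAIN] PC=2: DEC 1 -> ACC=-12
Event 18 (EXEC): [MAIN] PC=3: NOP
Event 19 (EXEC): [MAIN] PC=4: INC 1 -> ACC=-11

Answer: MAIN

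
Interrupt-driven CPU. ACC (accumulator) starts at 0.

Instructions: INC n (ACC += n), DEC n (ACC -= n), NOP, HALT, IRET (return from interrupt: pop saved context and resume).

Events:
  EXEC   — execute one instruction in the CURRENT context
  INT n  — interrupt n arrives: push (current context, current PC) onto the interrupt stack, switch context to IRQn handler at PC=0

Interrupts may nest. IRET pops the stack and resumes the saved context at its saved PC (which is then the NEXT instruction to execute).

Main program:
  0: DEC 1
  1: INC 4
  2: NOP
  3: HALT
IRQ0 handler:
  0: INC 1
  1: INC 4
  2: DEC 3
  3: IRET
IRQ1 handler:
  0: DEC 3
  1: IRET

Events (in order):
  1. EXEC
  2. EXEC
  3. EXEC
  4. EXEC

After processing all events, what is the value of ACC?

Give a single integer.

Answer: 3

Derivation:
Event 1 (EXEC): [MAIN] PC=0: DEC 1 -> ACC=-1
Event 2 (EXEC): [MAIN] PC=1: INC 4 -> ACC=3
Event 3 (EXEC): [MAIN] PC=2: NOP
Event 4 (EXEC): [MAIN] PC=3: HALT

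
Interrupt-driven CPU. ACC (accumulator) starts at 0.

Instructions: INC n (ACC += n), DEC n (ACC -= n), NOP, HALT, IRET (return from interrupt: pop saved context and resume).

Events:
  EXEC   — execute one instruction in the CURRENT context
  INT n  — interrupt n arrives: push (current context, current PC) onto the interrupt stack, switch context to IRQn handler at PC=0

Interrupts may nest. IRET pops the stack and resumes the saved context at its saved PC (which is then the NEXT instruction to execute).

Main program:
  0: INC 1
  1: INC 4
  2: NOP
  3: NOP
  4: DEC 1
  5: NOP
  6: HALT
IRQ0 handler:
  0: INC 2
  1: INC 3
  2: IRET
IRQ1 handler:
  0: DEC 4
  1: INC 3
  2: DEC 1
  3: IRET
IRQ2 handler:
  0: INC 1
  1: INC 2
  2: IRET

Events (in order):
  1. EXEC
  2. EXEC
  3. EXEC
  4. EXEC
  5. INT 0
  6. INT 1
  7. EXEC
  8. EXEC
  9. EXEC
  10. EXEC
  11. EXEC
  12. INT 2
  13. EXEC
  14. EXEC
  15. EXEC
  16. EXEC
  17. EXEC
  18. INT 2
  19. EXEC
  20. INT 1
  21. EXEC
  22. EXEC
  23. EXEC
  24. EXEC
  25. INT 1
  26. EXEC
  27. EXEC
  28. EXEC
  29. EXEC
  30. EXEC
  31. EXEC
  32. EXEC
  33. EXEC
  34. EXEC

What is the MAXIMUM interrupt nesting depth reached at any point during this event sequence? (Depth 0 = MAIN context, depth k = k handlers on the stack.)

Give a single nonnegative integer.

Event 1 (EXEC): [MAIN] PC=0: INC 1 -> ACC=1 [depth=0]
Event 2 (EXEC): [MAIN] PC=1: INC 4 -> ACC=5 [depth=0]
Event 3 (EXEC): [MAIN] PC=2: NOP [depth=0]
Event 4 (EXEC): [MAIN] PC=3: NOP [depth=0]
Event 5 (INT 0): INT 0 arrives: push (MAIN, PC=4), enter IRQ0 at PC=0 (depth now 1) [depth=1]
Event 6 (INT 1): INT 1 arrives: push (IRQ0, PC=0), enter IRQ1 at PC=0 (depth now 2) [depth=2]
Event 7 (EXEC): [IRQ1] PC=0: DEC 4 -> ACC=1 [depth=2]
Event 8 (EXEC): [IRQ1] PC=1: INC 3 -> ACC=4 [depth=2]
Event 9 (EXEC): [IRQ1] PC=2: DEC 1 -> ACC=3 [depth=2]
Event 10 (EXEC): [IRQ1] PC=3: IRET -> resume IRQ0 at PC=0 (depth now 1) [depth=1]
Event 11 (EXEC): [IRQ0] PC=0: INC 2 -> ACC=5 [depth=1]
Event 12 (INT 2): INT 2 arrives: push (IRQ0, PC=1), enter IRQ2 at PC=0 (depth now 2) [depth=2]
Event 13 (EXEC): [IRQ2] PC=0: INC 1 -> ACC=6 [depth=2]
Event 14 (EXEC): [IRQ2] PC=1: INC 2 -> ACC=8 [depth=2]
Event 15 (EXEC): [IRQ2] PC=2: IRET -> resume IRQ0 at PC=1 (depth now 1) [depth=1]
Event 16 (EXEC): [IRQ0] PC=1: INC 3 -> ACC=11 [depth=1]
Event 17 (EXEC): [IRQ0] PC=2: IRET -> resume MAIN at PC=4 (depth now 0) [depth=0]
Event 18 (INT 2): INT 2 arrives: push (MAIN, PC=4), enter IRQ2 at PC=0 (depth now 1) [depth=1]
Event 19 (EXEC): [IRQ2] PC=0: INC 1 -> ACC=12 [depth=1]
Event 20 (INT 1): INT 1 arrives: push (IRQ2, PC=1), enter IRQ1 at PC=0 (depth now 2) [depth=2]
Event 21 (EXEC): [IRQ1] PC=0: DEC 4 -> ACC=8 [depth=2]
Event 22 (EXEC): [IRQ1] PC=1: INC 3 -> ACC=11 [depth=2]
Event 23 (EXEC): [IRQ1] PC=2: DEC 1 -> ACC=10 [depth=2]
Event 24 (EXEC): [IRQ1] PC=3: IRET -> resume IRQ2 at PC=1 (depth now 1) [depth=1]
Event 25 (INT 1): INT 1 arrives: push (IRQ2, PC=1), enter IRQ1 at PC=0 (depth now 2) [depth=2]
Event 26 (EXEC): [IRQ1] PC=0: DEC 4 -> ACC=6 [depth=2]
Event 27 (EXEC): [IRQ1] PC=1: INC 3 -> ACC=9 [depth=2]
Event 28 (EXEC): [IRQ1] PC=2: DEC 1 -> ACC=8 [depth=2]
Event 29 (EXEC): [IRQ1] PC=3: IRET -> resume IRQ2 at PC=1 (depth now 1) [depth=1]
Event 30 (EXEC): [IRQ2] PC=1: INC 2 -> ACC=10 [depth=1]
Event 31 (EXEC): [IRQ2] PC=2: IRET -> resume MAIN at PC=4 (depth now 0) [depth=0]
Event 32 (EXEC): [MAIN] PC=4: DEC 1 -> ACC=9 [depth=0]
Event 33 (EXEC): [MAIN] PC=5: NOP [depth=0]
Event 34 (EXEC): [MAIN] PC=6: HALT [depth=0]
Max depth observed: 2

Answer: 2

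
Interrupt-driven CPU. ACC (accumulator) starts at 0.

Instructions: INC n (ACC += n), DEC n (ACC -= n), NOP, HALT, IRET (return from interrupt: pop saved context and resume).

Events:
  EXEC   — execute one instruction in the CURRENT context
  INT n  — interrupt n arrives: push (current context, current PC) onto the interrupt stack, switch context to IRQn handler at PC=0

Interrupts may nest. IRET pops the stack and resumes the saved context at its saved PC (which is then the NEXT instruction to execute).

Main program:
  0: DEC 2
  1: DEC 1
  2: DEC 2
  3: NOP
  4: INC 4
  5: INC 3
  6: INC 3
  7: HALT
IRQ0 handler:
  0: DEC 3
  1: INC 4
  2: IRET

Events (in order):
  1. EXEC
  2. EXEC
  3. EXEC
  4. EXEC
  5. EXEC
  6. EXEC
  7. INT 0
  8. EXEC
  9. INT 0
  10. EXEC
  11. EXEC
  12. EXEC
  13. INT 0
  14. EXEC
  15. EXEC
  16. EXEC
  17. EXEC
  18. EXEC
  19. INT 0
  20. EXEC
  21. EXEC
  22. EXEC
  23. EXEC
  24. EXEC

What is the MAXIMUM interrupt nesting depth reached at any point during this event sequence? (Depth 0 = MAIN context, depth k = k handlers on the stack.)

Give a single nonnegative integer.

Answer: 2

Derivation:
Event 1 (EXEC): [MAIN] PC=0: DEC 2 -> ACC=-2 [depth=0]
Event 2 (EXEC): [MAIN] PC=1: DEC 1 -> ACC=-3 [depth=0]
Event 3 (EXEC): [MAIN] PC=2: DEC 2 -> ACC=-5 [depth=0]
Event 4 (EXEC): [MAIN] PC=3: NOP [depth=0]
Event 5 (EXEC): [MAIN] PC=4: INC 4 -> ACC=-1 [depth=0]
Event 6 (EXEC): [MAIN] PC=5: INC 3 -> ACC=2 [depth=0]
Event 7 (INT 0): INT 0 arrives: push (MAIN, PC=6), enter IRQ0 at PC=0 (depth now 1) [depth=1]
Event 8 (EXEC): [IRQ0] PC=0: DEC 3 -> ACC=-1 [depth=1]
Event 9 (INT 0): INT 0 arrives: push (IRQ0, PC=1), enter IRQ0 at PC=0 (depth now 2) [depth=2]
Event 10 (EXEC): [IRQ0] PC=0: DEC 3 -> ACC=-4 [depth=2]
Event 11 (EXEC): [IRQ0] PC=1: INC 4 -> ACC=0 [depth=2]
Event 12 (EXEC): [IRQ0] PC=2: IRET -> resume IRQ0 at PC=1 (depth now 1) [depth=1]
Event 13 (INT 0): INT 0 arrives: push (IRQ0, PC=1), enter IRQ0 at PC=0 (depth now 2) [depth=2]
Event 14 (EXEC): [IRQ0] PC=0: DEC 3 -> ACC=-3 [depth=2]
Event 15 (EXEC): [IRQ0] PC=1: INC 4 -> ACC=1 [depth=2]
Event 16 (EXEC): [IRQ0] PC=2: IRET -> resume IRQ0 at PC=1 (depth now 1) [depth=1]
Event 17 (EXEC): [IRQ0] PC=1: INC 4 -> ACC=5 [depth=1]
Event 18 (EXEC): [IRQ0] PC=2: IRET -> resume MAIN at PC=6 (depth now 0) [depth=0]
Event 19 (INT 0): INT 0 arrives: push (MAIN, PC=6), enter IRQ0 at PC=0 (depth now 1) [depth=1]
Event 20 (EXEC): [IRQ0] PC=0: DEC 3 -> ACC=2 [depth=1]
Event 21 (EXEC): [IRQ0] PC=1: INC 4 -> ACC=6 [depth=1]
Event 22 (EXEC): [IRQ0] PC=2: IRET -> resume MAIN at PC=6 (depth now 0) [depth=0]
Event 23 (EXEC): [MAIN] PC=6: INC 3 -> ACC=9 [depth=0]
Event 24 (EXEC): [MAIN] PC=7: HALT [depth=0]
Max depth observed: 2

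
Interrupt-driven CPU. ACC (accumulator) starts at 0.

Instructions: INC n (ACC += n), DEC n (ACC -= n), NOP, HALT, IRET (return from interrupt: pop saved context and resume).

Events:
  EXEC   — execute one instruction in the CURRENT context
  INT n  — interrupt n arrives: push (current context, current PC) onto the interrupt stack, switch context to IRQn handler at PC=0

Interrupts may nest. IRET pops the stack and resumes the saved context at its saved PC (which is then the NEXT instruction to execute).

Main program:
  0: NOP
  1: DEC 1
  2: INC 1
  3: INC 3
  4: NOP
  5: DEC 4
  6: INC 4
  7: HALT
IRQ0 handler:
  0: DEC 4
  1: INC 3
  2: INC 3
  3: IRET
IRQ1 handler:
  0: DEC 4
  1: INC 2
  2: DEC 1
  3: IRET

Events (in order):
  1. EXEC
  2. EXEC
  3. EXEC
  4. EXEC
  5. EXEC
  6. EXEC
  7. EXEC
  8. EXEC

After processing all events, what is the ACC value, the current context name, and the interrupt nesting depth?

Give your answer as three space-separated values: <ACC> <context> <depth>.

Answer: 3 MAIN 0

Derivation:
Event 1 (EXEC): [MAIN] PC=0: NOP
Event 2 (EXEC): [MAIN] PC=1: DEC 1 -> ACC=-1
Event 3 (EXEC): [MAIN] PC=2: INC 1 -> ACC=0
Event 4 (EXEC): [MAIN] PC=3: INC 3 -> ACC=3
Event 5 (EXEC): [MAIN] PC=4: NOP
Event 6 (EXEC): [MAIN] PC=5: DEC 4 -> ACC=-1
Event 7 (EXEC): [MAIN] PC=6: INC 4 -> ACC=3
Event 8 (EXEC): [MAIN] PC=7: HALT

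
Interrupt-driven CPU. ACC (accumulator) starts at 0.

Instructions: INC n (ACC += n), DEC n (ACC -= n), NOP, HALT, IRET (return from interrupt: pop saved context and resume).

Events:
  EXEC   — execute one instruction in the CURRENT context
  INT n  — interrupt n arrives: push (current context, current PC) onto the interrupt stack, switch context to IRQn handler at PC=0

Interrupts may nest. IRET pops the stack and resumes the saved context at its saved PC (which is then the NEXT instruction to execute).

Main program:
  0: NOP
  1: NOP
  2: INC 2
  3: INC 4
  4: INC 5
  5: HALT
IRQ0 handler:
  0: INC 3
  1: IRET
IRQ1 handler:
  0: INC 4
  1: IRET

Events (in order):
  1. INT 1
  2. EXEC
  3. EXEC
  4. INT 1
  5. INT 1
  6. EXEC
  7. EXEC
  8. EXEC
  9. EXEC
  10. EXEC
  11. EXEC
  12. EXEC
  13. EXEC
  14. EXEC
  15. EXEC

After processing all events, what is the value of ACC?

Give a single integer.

Event 1 (INT 1): INT 1 arrives: push (MAIN, PC=0), enter IRQ1 at PC=0 (depth now 1)
Event 2 (EXEC): [IRQ1] PC=0: INC 4 -> ACC=4
Event 3 (EXEC): [IRQ1] PC=1: IRET -> resume MAIN at PC=0 (depth now 0)
Event 4 (INT 1): INT 1 arrives: push (MAIN, PC=0), enter IRQ1 at PC=0 (depth now 1)
Event 5 (INT 1): INT 1 arrives: push (IRQ1, PC=0), enter IRQ1 at PC=0 (depth now 2)
Event 6 (EXEC): [IRQ1] PC=0: INC 4 -> ACC=8
Event 7 (EXEC): [IRQ1] PC=1: IRET -> resume IRQ1 at PC=0 (depth now 1)
Event 8 (EXEC): [IRQ1] PC=0: INC 4 -> ACC=12
Event 9 (EXEC): [IRQ1] PC=1: IRET -> resume MAIN at PC=0 (depth now 0)
Event 10 (EXEC): [MAIN] PC=0: NOP
Event 11 (EXEC): [MAIN] PC=1: NOP
Event 12 (EXEC): [MAIN] PC=2: INC 2 -> ACC=14
Event 13 (EXEC): [MAIN] PC=3: INC 4 -> ACC=18
Event 14 (EXEC): [MAIN] PC=4: INC 5 -> ACC=23
Event 15 (EXEC): [MAIN] PC=5: HALT

Answer: 23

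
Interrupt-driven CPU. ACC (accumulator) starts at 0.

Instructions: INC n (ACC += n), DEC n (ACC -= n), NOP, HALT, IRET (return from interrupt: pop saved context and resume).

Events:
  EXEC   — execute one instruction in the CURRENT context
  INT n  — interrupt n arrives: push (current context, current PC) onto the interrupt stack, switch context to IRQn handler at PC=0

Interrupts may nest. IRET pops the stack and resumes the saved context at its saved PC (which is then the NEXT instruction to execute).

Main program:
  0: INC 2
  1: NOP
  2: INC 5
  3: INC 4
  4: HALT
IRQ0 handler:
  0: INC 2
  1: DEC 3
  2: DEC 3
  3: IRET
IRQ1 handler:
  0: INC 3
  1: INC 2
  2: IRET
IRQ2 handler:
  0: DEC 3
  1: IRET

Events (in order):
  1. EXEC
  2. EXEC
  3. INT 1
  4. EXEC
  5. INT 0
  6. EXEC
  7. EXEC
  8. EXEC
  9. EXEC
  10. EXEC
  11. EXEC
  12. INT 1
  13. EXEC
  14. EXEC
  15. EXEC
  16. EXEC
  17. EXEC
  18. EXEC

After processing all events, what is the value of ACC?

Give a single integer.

Answer: 17

Derivation:
Event 1 (EXEC): [MAIN] PC=0: INC 2 -> ACC=2
Event 2 (EXEC): [MAIN] PC=1: NOP
Event 3 (INT 1): INT 1 arrives: push (MAIN, PC=2), enter IRQ1 at PC=0 (depth now 1)
Event 4 (EXEC): [IRQ1] PC=0: INC 3 -> ACC=5
Event 5 (INT 0): INT 0 arrives: push (IRQ1, PC=1), enter IRQ0 at PC=0 (depth now 2)
Event 6 (EXEC): [IRQ0] PC=0: INC 2 -> ACC=7
Event 7 (EXEC): [IRQ0] PC=1: DEC 3 -> ACC=4
Event 8 (EXEC): [IRQ0] PC=2: DEC 3 -> ACC=1
Event 9 (EXEC): [IRQ0] PC=3: IRET -> resume IRQ1 at PC=1 (depth now 1)
Event 10 (EXEC): [IRQ1] PC=1: INC 2 -> ACC=3
Event 11 (EXEC): [IRQ1] PC=2: IRET -> resume MAIN at PC=2 (depth now 0)
Event 12 (INT 1): INT 1 arrives: push (MAIN, PC=2), enter IRQ1 at PC=0 (depth now 1)
Event 13 (EXEC): [IRQ1] PC=0: INC 3 -> ACC=6
Event 14 (EXEC): [IRQ1] PC=1: INC 2 -> ACC=8
Event 15 (EXEC): [IRQ1] PC=2: IRET -> resume MAIN at PC=2 (depth now 0)
Event 16 (EXEC): [MAIN] PC=2: INC 5 -> ACC=13
Event 17 (EXEC): [MAIN] PC=3: INC 4 -> ACC=17
Event 18 (EXEC): [MAIN] PC=4: HALT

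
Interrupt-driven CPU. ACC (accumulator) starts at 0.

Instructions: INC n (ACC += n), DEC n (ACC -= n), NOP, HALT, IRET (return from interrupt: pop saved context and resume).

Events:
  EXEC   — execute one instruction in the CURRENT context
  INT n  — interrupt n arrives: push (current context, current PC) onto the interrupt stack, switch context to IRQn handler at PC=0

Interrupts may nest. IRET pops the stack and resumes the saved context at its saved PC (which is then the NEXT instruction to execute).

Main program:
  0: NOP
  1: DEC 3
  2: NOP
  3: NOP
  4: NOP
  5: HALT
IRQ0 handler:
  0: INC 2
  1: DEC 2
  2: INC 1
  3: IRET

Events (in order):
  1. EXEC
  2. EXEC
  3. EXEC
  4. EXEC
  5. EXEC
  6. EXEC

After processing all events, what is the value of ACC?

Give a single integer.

Answer: -3

Derivation:
Event 1 (EXEC): [MAIN] PC=0: NOP
Event 2 (EXEC): [MAIN] PC=1: DEC 3 -> ACC=-3
Event 3 (EXEC): [MAIN] PC=2: NOP
Event 4 (EXEC): [MAIN] PC=3: NOP
Event 5 (EXEC): [MAIN] PC=4: NOP
Event 6 (EXEC): [MAIN] PC=5: HALT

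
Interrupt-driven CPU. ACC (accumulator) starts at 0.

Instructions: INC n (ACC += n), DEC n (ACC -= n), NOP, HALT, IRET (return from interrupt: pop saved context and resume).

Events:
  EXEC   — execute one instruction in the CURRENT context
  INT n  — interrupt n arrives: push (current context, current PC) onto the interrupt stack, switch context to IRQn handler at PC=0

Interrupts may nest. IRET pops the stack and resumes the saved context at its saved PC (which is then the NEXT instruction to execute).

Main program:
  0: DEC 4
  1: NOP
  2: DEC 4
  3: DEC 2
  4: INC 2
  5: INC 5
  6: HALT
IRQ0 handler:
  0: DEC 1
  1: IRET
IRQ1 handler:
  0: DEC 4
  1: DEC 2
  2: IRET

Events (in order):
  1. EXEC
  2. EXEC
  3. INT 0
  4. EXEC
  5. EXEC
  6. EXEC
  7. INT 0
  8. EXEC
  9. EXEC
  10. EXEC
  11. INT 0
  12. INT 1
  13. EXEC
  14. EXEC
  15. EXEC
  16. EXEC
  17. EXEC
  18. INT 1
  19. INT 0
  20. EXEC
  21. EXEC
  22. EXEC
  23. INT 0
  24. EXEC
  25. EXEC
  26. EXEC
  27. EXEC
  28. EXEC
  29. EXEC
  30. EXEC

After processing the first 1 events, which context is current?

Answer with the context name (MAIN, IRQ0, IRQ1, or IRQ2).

Answer: MAIN

Derivation:
Event 1 (EXEC): [MAIN] PC=0: DEC 4 -> ACC=-4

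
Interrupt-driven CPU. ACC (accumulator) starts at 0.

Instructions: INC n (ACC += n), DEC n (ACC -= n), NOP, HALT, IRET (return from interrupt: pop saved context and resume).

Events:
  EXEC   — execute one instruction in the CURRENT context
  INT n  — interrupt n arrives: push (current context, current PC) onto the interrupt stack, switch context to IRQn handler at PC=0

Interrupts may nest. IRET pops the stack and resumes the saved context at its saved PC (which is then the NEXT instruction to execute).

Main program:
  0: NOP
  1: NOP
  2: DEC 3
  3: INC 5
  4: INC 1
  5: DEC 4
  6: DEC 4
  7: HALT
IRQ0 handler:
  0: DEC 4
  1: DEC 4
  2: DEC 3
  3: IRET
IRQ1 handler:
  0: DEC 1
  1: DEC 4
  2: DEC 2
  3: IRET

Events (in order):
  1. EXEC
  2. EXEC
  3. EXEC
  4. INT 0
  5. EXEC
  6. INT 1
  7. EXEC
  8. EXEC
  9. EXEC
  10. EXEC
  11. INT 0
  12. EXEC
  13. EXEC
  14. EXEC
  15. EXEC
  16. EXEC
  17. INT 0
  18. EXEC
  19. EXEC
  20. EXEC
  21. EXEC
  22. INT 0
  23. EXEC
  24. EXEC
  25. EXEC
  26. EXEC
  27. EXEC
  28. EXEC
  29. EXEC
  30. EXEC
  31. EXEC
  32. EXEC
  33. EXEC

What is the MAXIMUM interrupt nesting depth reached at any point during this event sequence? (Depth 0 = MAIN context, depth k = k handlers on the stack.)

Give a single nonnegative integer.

Answer: 2

Derivation:
Event 1 (EXEC): [MAIN] PC=0: NOP [depth=0]
Event 2 (EXEC): [MAIN] PC=1: NOP [depth=0]
Event 3 (EXEC): [MAIN] PC=2: DEC 3 -> ACC=-3 [depth=0]
Event 4 (INT 0): INT 0 arrives: push (MAIN, PC=3), enter IRQ0 at PC=0 (depth now 1) [depth=1]
Event 5 (EXEC): [IRQ0] PC=0: DEC 4 -> ACC=-7 [depth=1]
Event 6 (INT 1): INT 1 arrives: push (IRQ0, PC=1), enter IRQ1 at PC=0 (depth now 2) [depth=2]
Event 7 (EXEC): [IRQ1] PC=0: DEC 1 -> ACC=-8 [depth=2]
Event 8 (EXEC): [IRQ1] PC=1: DEC 4 -> ACC=-12 [depth=2]
Event 9 (EXEC): [IRQ1] PC=2: DEC 2 -> ACC=-14 [depth=2]
Event 10 (EXEC): [IRQ1] PC=3: IRET -> resume IRQ0 at PC=1 (depth now 1) [depth=1]
Event 11 (INT 0): INT 0 arrives: push (IRQ0, PC=1), enter IRQ0 at PC=0 (depth now 2) [depth=2]
Event 12 (EXEC): [IRQ0] PC=0: DEC 4 -> ACC=-18 [depth=2]
Event 13 (EXEC): [IRQ0] PC=1: DEC 4 -> ACC=-22 [depth=2]
Event 14 (EXEC): [IRQ0] PC=2: DEC 3 -> ACC=-25 [depth=2]
Event 15 (EXEC): [IRQ0] PC=3: IRET -> resume IRQ0 at PC=1 (depth now 1) [depth=1]
Event 16 (EXEC): [IRQ0] PC=1: DEC 4 -> ACC=-29 [depth=1]
Event 17 (INT 0): INT 0 arrives: push (IRQ0, PC=2), enter IRQ0 at PC=0 (depth now 2) [depth=2]
Event 18 (EXEC): [IRQ0] PC=0: DEC 4 -> ACC=-33 [depth=2]
Event 19 (EXEC): [IRQ0] PC=1: DEC 4 -> ACC=-37 [depth=2]
Event 20 (EXEC): [IRQ0] PC=2: DEC 3 -> ACC=-40 [depth=2]
Event 21 (EXEC): [IRQ0] PC=3: IRET -> resume IRQ0 at PC=2 (depth now 1) [depth=1]
Event 22 (INT 0): INT 0 arrives: push (IRQ0, PC=2), enter IRQ0 at PC=0 (depth now 2) [depth=2]
Event 23 (EXEC): [IRQ0] PC=0: DEC 4 -> ACC=-44 [depth=2]
Event 24 (EXEC): [IRQ0] PC=1: DEC 4 -> ACC=-48 [depth=2]
Event 25 (EXEC): [IRQ0] PC=2: DEC 3 -> ACC=-51 [depth=2]
Event 26 (EXEC): [IRQ0] PC=3: IRET -> resume IRQ0 at PC=2 (depth now 1) [depth=1]
Event 27 (EXEC): [IRQ0] PC=2: DEC 3 -> ACC=-54 [depth=1]
Event 28 (EXEC): [IRQ0] PC=3: IRET -> resume MAIN at PC=3 (depth now 0) [depth=0]
Event 29 (EXEC): [MAIN] PC=3: INC 5 -> ACC=-49 [depth=0]
Event 30 (EXEC): [MAIN] PC=4: INC 1 -> ACC=-48 [depth=0]
Event 31 (EXEC): [MAIN] PC=5: DEC 4 -> ACC=-52 [depth=0]
Event 32 (EXEC): [MAIN] PC=6: DEC 4 -> ACC=-56 [depth=0]
Event 33 (EXEC): [MAIN] PC=7: HALT [depth=0]
Max depth observed: 2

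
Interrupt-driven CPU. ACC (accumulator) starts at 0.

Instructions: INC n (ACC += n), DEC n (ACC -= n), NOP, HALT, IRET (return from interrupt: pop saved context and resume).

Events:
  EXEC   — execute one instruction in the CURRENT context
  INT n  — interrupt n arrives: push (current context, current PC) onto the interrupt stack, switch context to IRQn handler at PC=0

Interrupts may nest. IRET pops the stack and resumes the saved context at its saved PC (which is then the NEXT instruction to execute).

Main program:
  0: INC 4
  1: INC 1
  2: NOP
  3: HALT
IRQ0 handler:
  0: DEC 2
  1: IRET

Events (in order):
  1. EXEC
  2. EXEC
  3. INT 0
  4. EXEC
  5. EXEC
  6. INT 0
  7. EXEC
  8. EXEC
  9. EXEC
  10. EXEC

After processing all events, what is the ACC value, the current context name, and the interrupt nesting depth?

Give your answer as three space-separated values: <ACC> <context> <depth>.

Event 1 (EXEC): [MAIN] PC=0: INC 4 -> ACC=4
Event 2 (EXEC): [MAIN] PC=1: INC 1 -> ACC=5
Event 3 (INT 0): INT 0 arrives: push (MAIN, PC=2), enter IRQ0 at PC=0 (depth now 1)
Event 4 (EXEC): [IRQ0] PC=0: DEC 2 -> ACC=3
Event 5 (EXEC): [IRQ0] PC=1: IRET -> resume MAIN at PC=2 (depth now 0)
Event 6 (INT 0): INT 0 arrives: push (MAIN, PC=2), enter IRQ0 at PC=0 (depth now 1)
Event 7 (EXEC): [IRQ0] PC=0: DEC 2 -> ACC=1
Event 8 (EXEC): [IRQ0] PC=1: IRET -> resume MAIN at PC=2 (depth now 0)
Event 9 (EXEC): [MAIN] PC=2: NOP
Event 10 (EXEC): [MAIN] PC=3: HALT

Answer: 1 MAIN 0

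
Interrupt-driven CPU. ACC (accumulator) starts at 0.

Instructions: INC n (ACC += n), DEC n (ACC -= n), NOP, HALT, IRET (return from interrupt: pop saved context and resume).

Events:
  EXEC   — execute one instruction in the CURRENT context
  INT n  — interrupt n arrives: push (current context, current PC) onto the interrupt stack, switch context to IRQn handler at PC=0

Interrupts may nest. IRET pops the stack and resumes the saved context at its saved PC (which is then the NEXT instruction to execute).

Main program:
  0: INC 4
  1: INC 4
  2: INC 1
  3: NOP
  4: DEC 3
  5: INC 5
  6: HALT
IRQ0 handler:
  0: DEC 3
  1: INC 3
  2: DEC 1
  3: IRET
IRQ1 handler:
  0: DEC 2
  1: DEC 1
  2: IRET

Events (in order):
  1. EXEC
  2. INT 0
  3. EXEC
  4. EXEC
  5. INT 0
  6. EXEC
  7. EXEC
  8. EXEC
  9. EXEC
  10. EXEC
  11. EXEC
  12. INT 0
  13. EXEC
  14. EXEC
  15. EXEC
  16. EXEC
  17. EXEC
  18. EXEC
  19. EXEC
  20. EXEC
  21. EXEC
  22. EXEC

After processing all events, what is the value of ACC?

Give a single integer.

Event 1 (EXEC): [MAIN] PC=0: INC 4 -> ACC=4
Event 2 (INT 0): INT 0 arrives: push (MAIN, PC=1), enter IRQ0 at PC=0 (depth now 1)
Event 3 (EXEC): [IRQ0] PC=0: DEC 3 -> ACC=1
Event 4 (EXEC): [IRQ0] PC=1: INC 3 -> ACC=4
Event 5 (INT 0): INT 0 arrives: push (IRQ0, PC=2), enter IRQ0 at PC=0 (depth now 2)
Event 6 (EXEC): [IRQ0] PC=0: DEC 3 -> ACC=1
Event 7 (EXEC): [IRQ0] PC=1: INC 3 -> ACC=4
Event 8 (EXEC): [IRQ0] PC=2: DEC 1 -> ACC=3
Event 9 (EXEC): [IRQ0] PC=3: IRET -> resume IRQ0 at PC=2 (depth now 1)
Event 10 (EXEC): [IRQ0] PC=2: DEC 1 -> ACC=2
Event 11 (EXEC): [IRQ0] PC=3: IRET -> resume MAIN at PC=1 (depth now 0)
Event 12 (INT 0): INT 0 arrives: push (MAIN, PC=1), enter IRQ0 at PC=0 (depth now 1)
Event 13 (EXEC): [IRQ0] PC=0: DEC 3 -> ACC=-1
Event 14 (EXEC): [IRQ0] PC=1: INC 3 -> ACC=2
Event 15 (EXEC): [IRQ0] PC=2: DEC 1 -> ACC=1
Event 16 (EXEC): [IRQ0] PC=3: IRET -> resume MAIN at PC=1 (depth now 0)
Event 17 (EXEC): [MAIN] PC=1: INC 4 -> ACC=5
Event 18 (EXEC): [MAIN] PC=2: INC 1 -> ACC=6
Event 19 (EXEC): [MAIN] PC=3: NOP
Event 20 (EXEC): [MAIN] PC=4: DEC 3 -> ACC=3
Event 21 (EXEC): [MAIN] PC=5: INC 5 -> ACC=8
Event 22 (EXEC): [MAIN] PC=6: HALT

Answer: 8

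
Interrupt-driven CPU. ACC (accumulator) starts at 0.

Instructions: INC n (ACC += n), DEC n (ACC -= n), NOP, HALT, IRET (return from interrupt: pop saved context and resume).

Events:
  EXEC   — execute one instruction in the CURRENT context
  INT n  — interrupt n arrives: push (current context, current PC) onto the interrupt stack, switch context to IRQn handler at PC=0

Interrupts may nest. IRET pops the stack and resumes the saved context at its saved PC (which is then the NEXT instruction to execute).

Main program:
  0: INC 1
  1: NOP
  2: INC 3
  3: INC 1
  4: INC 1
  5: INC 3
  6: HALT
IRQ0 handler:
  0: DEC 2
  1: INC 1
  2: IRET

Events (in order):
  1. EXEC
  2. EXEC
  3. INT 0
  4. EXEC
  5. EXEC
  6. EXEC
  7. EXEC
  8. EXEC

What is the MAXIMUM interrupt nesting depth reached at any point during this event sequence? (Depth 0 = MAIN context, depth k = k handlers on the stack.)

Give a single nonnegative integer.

Answer: 1

Derivation:
Event 1 (EXEC): [MAIN] PC=0: INC 1 -> ACC=1 [depth=0]
Event 2 (EXEC): [MAIN] PC=1: NOP [depth=0]
Event 3 (INT 0): INT 0 arrives: push (MAIN, PC=2), enter IRQ0 at PC=0 (depth now 1) [depth=1]
Event 4 (EXEC): [IRQ0] PC=0: DEC 2 -> ACC=-1 [depth=1]
Event 5 (EXEC): [IRQ0] PC=1: INC 1 -> ACC=0 [depth=1]
Event 6 (EXEC): [IRQ0] PC=2: IRET -> resume MAIN at PC=2 (depth now 0) [depth=0]
Event 7 (EXEC): [MAIN] PC=2: INC 3 -> ACC=3 [depth=0]
Event 8 (EXEC): [MAIN] PC=3: INC 1 -> ACC=4 [depth=0]
Max depth observed: 1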